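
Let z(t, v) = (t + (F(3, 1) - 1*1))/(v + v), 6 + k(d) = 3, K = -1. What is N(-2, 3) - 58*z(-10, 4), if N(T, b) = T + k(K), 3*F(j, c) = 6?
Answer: 241/4 ≈ 60.250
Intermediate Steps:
F(j, c) = 2 (F(j, c) = (⅓)*6 = 2)
k(d) = -3 (k(d) = -6 + 3 = -3)
z(t, v) = (1 + t)/(2*v) (z(t, v) = (t + (2 - 1*1))/(v + v) = (t + (2 - 1))/((2*v)) = (t + 1)*(1/(2*v)) = (1 + t)*(1/(2*v)) = (1 + t)/(2*v))
N(T, b) = -3 + T (N(T, b) = T - 3 = -3 + T)
N(-2, 3) - 58*z(-10, 4) = (-3 - 2) - 29*(1 - 10)/4 = -5 - 29*(-9)/4 = -5 - 58*(-9/8) = -5 + 261/4 = 241/4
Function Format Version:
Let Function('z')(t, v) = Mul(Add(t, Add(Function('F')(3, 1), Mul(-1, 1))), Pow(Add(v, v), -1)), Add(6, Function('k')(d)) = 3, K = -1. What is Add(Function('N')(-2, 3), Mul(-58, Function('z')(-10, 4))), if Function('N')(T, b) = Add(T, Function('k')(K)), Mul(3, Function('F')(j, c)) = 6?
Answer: Rational(241, 4) ≈ 60.250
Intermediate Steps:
Function('F')(j, c) = 2 (Function('F')(j, c) = Mul(Rational(1, 3), 6) = 2)
Function('k')(d) = -3 (Function('k')(d) = Add(-6, 3) = -3)
Function('z')(t, v) = Mul(Rational(1, 2), Pow(v, -1), Add(1, t)) (Function('z')(t, v) = Mul(Add(t, Add(2, Mul(-1, 1))), Pow(Add(v, v), -1)) = Mul(Add(t, Add(2, -1)), Pow(Mul(2, v), -1)) = Mul(Add(t, 1), Mul(Rational(1, 2), Pow(v, -1))) = Mul(Add(1, t), Mul(Rational(1, 2), Pow(v, -1))) = Mul(Rational(1, 2), Pow(v, -1), Add(1, t)))
Function('N')(T, b) = Add(-3, T) (Function('N')(T, b) = Add(T, -3) = Add(-3, T))
Add(Function('N')(-2, 3), Mul(-58, Function('z')(-10, 4))) = Add(Add(-3, -2), Mul(-58, Mul(Rational(1, 2), Pow(4, -1), Add(1, -10)))) = Add(-5, Mul(-58, Mul(Rational(1, 2), Rational(1, 4), -9))) = Add(-5, Mul(-58, Rational(-9, 8))) = Add(-5, Rational(261, 4)) = Rational(241, 4)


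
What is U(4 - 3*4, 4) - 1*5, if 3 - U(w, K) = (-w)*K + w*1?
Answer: -26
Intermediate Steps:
U(w, K) = 3 - w + K*w (U(w, K) = 3 - ((-w)*K + w*1) = 3 - (-K*w + w) = 3 - (w - K*w) = 3 + (-w + K*w) = 3 - w + K*w)
U(4 - 3*4, 4) - 1*5 = (3 - (4 - 3*4) + 4*(4 - 3*4)) - 1*5 = (3 - (4 - 12) + 4*(4 - 12)) - 5 = (3 - 1*(-8) + 4*(-8)) - 5 = (3 + 8 - 32) - 5 = -21 - 5 = -26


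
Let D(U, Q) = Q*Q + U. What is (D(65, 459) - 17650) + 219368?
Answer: 412464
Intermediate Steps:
D(U, Q) = U + Q² (D(U, Q) = Q² + U = U + Q²)
(D(65, 459) - 17650) + 219368 = ((65 + 459²) - 17650) + 219368 = ((65 + 210681) - 17650) + 219368 = (210746 - 17650) + 219368 = 193096 + 219368 = 412464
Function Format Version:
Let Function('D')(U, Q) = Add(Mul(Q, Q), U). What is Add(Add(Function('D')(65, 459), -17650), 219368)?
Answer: 412464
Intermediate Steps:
Function('D')(U, Q) = Add(U, Pow(Q, 2)) (Function('D')(U, Q) = Add(Pow(Q, 2), U) = Add(U, Pow(Q, 2)))
Add(Add(Function('D')(65, 459), -17650), 219368) = Add(Add(Add(65, Pow(459, 2)), -17650), 219368) = Add(Add(Add(65, 210681), -17650), 219368) = Add(Add(210746, -17650), 219368) = Add(193096, 219368) = 412464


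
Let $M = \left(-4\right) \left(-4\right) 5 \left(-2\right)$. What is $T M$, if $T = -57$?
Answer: $9120$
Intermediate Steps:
$M = -160$ ($M = 16 \cdot 5 \left(-2\right) = 80 \left(-2\right) = -160$)
$T M = \left(-57\right) \left(-160\right) = 9120$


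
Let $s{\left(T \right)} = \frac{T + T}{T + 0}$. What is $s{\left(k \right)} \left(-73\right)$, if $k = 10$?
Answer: $-146$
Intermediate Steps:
$s{\left(T \right)} = 2$ ($s{\left(T \right)} = \frac{2 T}{T} = 2$)
$s{\left(k \right)} \left(-73\right) = 2 \left(-73\right) = -146$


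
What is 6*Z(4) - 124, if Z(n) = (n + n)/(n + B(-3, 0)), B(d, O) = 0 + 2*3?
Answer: -596/5 ≈ -119.20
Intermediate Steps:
B(d, O) = 6 (B(d, O) = 0 + 6 = 6)
Z(n) = 2*n/(6 + n) (Z(n) = (n + n)/(n + 6) = (2*n)/(6 + n) = 2*n/(6 + n))
6*Z(4) - 124 = 6*(2*4/(6 + 4)) - 124 = 6*(2*4/10) - 124 = 6*(2*4*(⅒)) - 124 = 6*(⅘) - 124 = 24/5 - 124 = -596/5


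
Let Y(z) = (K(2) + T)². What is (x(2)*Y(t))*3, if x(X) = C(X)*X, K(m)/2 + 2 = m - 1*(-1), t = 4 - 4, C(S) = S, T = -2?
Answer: 0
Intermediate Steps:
t = 0
K(m) = -2 + 2*m (K(m) = -4 + 2*(m - 1*(-1)) = -4 + 2*(m + 1) = -4 + 2*(1 + m) = -4 + (2 + 2*m) = -2 + 2*m)
Y(z) = 0 (Y(z) = ((-2 + 2*2) - 2)² = ((-2 + 4) - 2)² = (2 - 2)² = 0² = 0)
x(X) = X² (x(X) = X*X = X²)
(x(2)*Y(t))*3 = (2²*0)*3 = (4*0)*3 = 0*3 = 0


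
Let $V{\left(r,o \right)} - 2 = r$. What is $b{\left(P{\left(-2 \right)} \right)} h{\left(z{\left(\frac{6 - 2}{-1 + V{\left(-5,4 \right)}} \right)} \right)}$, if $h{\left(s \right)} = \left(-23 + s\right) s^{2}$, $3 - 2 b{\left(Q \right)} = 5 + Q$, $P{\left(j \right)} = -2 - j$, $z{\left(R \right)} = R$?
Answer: $24$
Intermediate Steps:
$V{\left(r,o \right)} = 2 + r$
$b{\left(Q \right)} = -1 - \frac{Q}{2}$ ($b{\left(Q \right)} = \frac{3}{2} - \frac{5 + Q}{2} = \frac{3}{2} - \left(\frac{5}{2} + \frac{Q}{2}\right) = -1 - \frac{Q}{2}$)
$h{\left(s \right)} = s^{2} \left(-23 + s\right)$
$b{\left(P{\left(-2 \right)} \right)} h{\left(z{\left(\frac{6 - 2}{-1 + V{\left(-5,4 \right)}} \right)} \right)} = \left(-1 - \frac{-2 - -2}{2}\right) \left(\frac{6 - 2}{-1 + \left(2 - 5\right)}\right)^{2} \left(-23 + \frac{6 - 2}{-1 + \left(2 - 5\right)}\right) = \left(-1 - \frac{-2 + 2}{2}\right) \left(\frac{4}{-1 - 3}\right)^{2} \left(-23 + \frac{4}{-1 - 3}\right) = \left(-1 - 0\right) \left(\frac{4}{-4}\right)^{2} \left(-23 + \frac{4}{-4}\right) = \left(-1 + 0\right) \left(4 \left(- \frac{1}{4}\right)\right)^{2} \left(-23 + 4 \left(- \frac{1}{4}\right)\right) = - \left(-1\right)^{2} \left(-23 - 1\right) = - 1 \left(-24\right) = \left(-1\right) \left(-24\right) = 24$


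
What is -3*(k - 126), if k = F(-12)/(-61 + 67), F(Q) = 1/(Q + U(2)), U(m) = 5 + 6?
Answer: 757/2 ≈ 378.50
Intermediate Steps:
U(m) = 11
F(Q) = 1/(11 + Q) (F(Q) = 1/(Q + 11) = 1/(11 + Q))
k = -⅙ (k = 1/((11 - 12)*(-61 + 67)) = 1/(-1*6) = -1*⅙ = -⅙ ≈ -0.16667)
-3*(k - 126) = -3*(-⅙ - 126) = -3*(-757/6) = 757/2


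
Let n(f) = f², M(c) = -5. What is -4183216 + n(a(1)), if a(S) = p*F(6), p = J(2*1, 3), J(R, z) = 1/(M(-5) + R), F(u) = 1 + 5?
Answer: -4183212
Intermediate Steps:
F(u) = 6
J(R, z) = 1/(-5 + R)
p = -⅓ (p = 1/(-5 + 2*1) = 1/(-5 + 2) = 1/(-3) = -⅓ ≈ -0.33333)
a(S) = -2 (a(S) = -⅓*6 = -2)
-4183216 + n(a(1)) = -4183216 + (-2)² = -4183216 + 4 = -4183212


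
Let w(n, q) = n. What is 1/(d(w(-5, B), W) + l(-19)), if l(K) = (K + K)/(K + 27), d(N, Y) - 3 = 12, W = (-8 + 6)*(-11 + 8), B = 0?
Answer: 4/41 ≈ 0.097561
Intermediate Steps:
W = 6 (W = -2*(-3) = 6)
d(N, Y) = 15 (d(N, Y) = 3 + 12 = 15)
l(K) = 2*K/(27 + K) (l(K) = (2*K)/(27 + K) = 2*K/(27 + K))
1/(d(w(-5, B), W) + l(-19)) = 1/(15 + 2*(-19)/(27 - 19)) = 1/(15 + 2*(-19)/8) = 1/(15 + 2*(-19)*(1/8)) = 1/(15 - 19/4) = 1/(41/4) = 4/41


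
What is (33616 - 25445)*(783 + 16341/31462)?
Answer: 201424031877/31462 ≈ 6.4021e+6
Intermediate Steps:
(33616 - 25445)*(783 + 16341/31462) = 8171*(783 + 16341*(1/31462)) = 8171*(783 + 16341/31462) = 8171*(24651087/31462) = 201424031877/31462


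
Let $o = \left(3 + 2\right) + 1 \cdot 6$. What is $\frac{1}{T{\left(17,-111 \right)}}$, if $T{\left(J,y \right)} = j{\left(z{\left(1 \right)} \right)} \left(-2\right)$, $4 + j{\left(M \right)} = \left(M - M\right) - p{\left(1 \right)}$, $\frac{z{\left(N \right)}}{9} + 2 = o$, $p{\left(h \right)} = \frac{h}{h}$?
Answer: $\frac{1}{10} \approx 0.1$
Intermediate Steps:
$p{\left(h \right)} = 1$
$o = 11$ ($o = 5 + 6 = 11$)
$z{\left(N \right)} = 81$ ($z{\left(N \right)} = -18 + 9 \cdot 11 = -18 + 99 = 81$)
$j{\left(M \right)} = -5$ ($j{\left(M \right)} = -4 + \left(\left(M - M\right) - 1\right) = -4 + \left(0 - 1\right) = -4 - 1 = -5$)
$T{\left(J,y \right)} = 10$ ($T{\left(J,y \right)} = \left(-5\right) \left(-2\right) = 10$)
$\frac{1}{T{\left(17,-111 \right)}} = \frac{1}{10}$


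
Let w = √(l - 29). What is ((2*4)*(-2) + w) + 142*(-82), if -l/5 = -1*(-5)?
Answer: -11660 + 3*I*√6 ≈ -11660.0 + 7.3485*I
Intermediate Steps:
l = -25 (l = -(-5)*(-5) = -5*5 = -25)
w = 3*I*√6 (w = √(-25 - 29) = √(-54) = 3*I*√6 ≈ 7.3485*I)
((2*4)*(-2) + w) + 142*(-82) = ((2*4)*(-2) + 3*I*√6) + 142*(-82) = (8*(-2) + 3*I*√6) - 11644 = (-16 + 3*I*√6) - 11644 = -11660 + 3*I*√6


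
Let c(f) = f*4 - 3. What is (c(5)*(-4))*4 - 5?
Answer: -277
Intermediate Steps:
c(f) = -3 + 4*f (c(f) = 4*f - 3 = -3 + 4*f)
(c(5)*(-4))*4 - 5 = ((-3 + 4*5)*(-4))*4 - 5 = ((-3 + 20)*(-4))*4 - 5 = (17*(-4))*4 - 5 = -68*4 - 5 = -272 - 5 = -277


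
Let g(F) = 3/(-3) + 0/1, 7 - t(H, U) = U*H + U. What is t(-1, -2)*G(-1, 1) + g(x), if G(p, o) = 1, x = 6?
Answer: 6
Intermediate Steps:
t(H, U) = 7 - U - H*U (t(H, U) = 7 - (U*H + U) = 7 - (H*U + U) = 7 - (U + H*U) = 7 + (-U - H*U) = 7 - U - H*U)
g(F) = -1 (g(F) = 3*(-⅓) + 0*1 = -1 + 0 = -1)
t(-1, -2)*G(-1, 1) + g(x) = (7 - 1*(-2) - 1*(-1)*(-2))*1 - 1 = (7 + 2 - 2)*1 - 1 = 7*1 - 1 = 7 - 1 = 6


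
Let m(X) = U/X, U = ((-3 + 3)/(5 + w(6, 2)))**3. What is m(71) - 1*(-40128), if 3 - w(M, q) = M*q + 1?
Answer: 40128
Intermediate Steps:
w(M, q) = 2 - M*q (w(M, q) = 3 - (M*q + 1) = 3 - (1 + M*q) = 3 + (-1 - M*q) = 2 - M*q)
U = 0 (U = ((-3 + 3)/(5 + (2 - 1*6*2)))**3 = (0/(5 + (2 - 12)))**3 = (0/(5 - 10))**3 = (0/(-5))**3 = (0*(-1/5))**3 = 0**3 = 0)
m(X) = 0 (m(X) = 0/X = 0)
m(71) - 1*(-40128) = 0 - 1*(-40128) = 0 + 40128 = 40128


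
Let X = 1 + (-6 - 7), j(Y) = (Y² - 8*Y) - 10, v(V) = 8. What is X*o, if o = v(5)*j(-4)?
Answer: -3648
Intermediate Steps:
j(Y) = -10 + Y² - 8*Y
o = 304 (o = 8*(-10 + (-4)² - 8*(-4)) = 8*(-10 + 16 + 32) = 8*38 = 304)
X = -12 (X = 1 - 13 = -12)
X*o = -12*304 = -3648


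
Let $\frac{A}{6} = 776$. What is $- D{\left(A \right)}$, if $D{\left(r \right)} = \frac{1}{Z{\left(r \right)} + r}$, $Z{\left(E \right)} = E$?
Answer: $- \frac{1}{9312} \approx -0.00010739$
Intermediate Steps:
$A = 4656$ ($A = 6 \cdot 776 = 4656$)
$D{\left(r \right)} = \frac{1}{2 r}$ ($D{\left(r \right)} = \frac{1}{r + r} = \frac{1}{2 r}$)
$- D{\left(A \right)} = - \frac{1}{2 \cdot 4656} = \left(-1\right) \frac{1}{9312} = - \frac{1}{9312}$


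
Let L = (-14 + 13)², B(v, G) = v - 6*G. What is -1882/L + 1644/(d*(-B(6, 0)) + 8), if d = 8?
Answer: -19231/10 ≈ -1923.1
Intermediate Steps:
B(v, G) = v - 6*G
L = 1 (L = (-1)² = 1)
-1882/L + 1644/(d*(-B(6, 0)) + 8) = -1882/1 + 1644/(8*(-(6 - 6*0)) + 8) = -1882*1 + 1644/(8*(-(6 + 0)) + 8) = -1882 + 1644/(8*(-1*6) + 8) = -1882 + 1644/(8*(-6) + 8) = -1882 + 1644/(-48 + 8) = -1882 + 1644/(-40) = -1882 + 1644*(-1/40) = -1882 - 411/10 = -19231/10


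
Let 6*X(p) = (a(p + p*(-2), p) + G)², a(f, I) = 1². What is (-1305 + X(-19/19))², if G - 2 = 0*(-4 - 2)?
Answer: 6796449/4 ≈ 1.6991e+6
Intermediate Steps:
a(f, I) = 1
G = 2 (G = 2 + 0*(-4 - 2) = 2 + 0*(-6) = 2 + 0 = 2)
X(p) = 3/2 (X(p) = (1 + 2)²/6 = (⅙)*3² = (⅙)*9 = 3/2)
(-1305 + X(-19/19))² = (-1305 + 3/2)² = (-2607/2)² = 6796449/4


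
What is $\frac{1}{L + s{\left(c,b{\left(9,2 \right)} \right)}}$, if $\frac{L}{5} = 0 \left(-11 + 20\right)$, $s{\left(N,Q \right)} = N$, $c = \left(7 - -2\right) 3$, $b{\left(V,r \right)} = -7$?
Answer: $\frac{1}{27} \approx 0.037037$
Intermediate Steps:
$c = 27$ ($c = \left(7 + 2\right) 3 = 9 \cdot 3 = 27$)
$L = 0$ ($L = 5 \cdot 0 \left(-11 + 20\right) = 5 \cdot 0 \cdot 9 = 5 \cdot 0 = 0$)
$\frac{1}{L + s{\left(c,b{\left(9,2 \right)} \right)}} = \frac{1}{0 + 27} = \frac{1}{27}$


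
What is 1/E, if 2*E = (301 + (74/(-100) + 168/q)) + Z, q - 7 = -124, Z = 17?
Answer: 3900/615857 ≈ 0.0063326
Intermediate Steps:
q = -117 (q = 7 - 124 = -117)
E = 615857/3900 (E = ((301 + (74/(-100) + 168/(-117))) + 17)/2 = ((301 + (74*(-1/100) + 168*(-1/117))) + 17)/2 = ((301 + (-37/50 - 56/39)) + 17)/2 = ((301 - 4243/1950) + 17)/2 = (582707/1950 + 17)/2 = (½)*(615857/1950) = 615857/3900 ≈ 157.91)
1/E = 1/(615857/3900) = 3900/615857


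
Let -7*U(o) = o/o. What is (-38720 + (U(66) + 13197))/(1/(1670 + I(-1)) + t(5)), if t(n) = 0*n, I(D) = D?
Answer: -298186878/7 ≈ -4.2598e+7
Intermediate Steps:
t(n) = 0
U(o) = -⅐ (U(o) = -o/(7*o) = -⅐*1 = -⅐)
(-38720 + (U(66) + 13197))/(1/(1670 + I(-1)) + t(5)) = (-38720 + (-⅐ + 13197))/(1/(1670 - 1) + 0) = (-38720 + 92378/7)/(1/1669 + 0) = -178662/(7*(1/1669 + 0)) = -178662/(7*1/1669) = -178662/7*1669 = -298186878/7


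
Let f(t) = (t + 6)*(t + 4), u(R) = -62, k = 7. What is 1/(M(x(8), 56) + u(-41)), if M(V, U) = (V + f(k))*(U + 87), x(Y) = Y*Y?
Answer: 1/29539 ≈ 3.3854e-5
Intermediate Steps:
x(Y) = Y²
f(t) = (4 + t)*(6 + t) (f(t) = (6 + t)*(4 + t) = (4 + t)*(6 + t))
M(V, U) = (87 + U)*(143 + V) (M(V, U) = (V + (24 + 7² + 10*7))*(U + 87) = (V + (24 + 49 + 70))*(87 + U) = (V + 143)*(87 + U) = (143 + V)*(87 + U) = (87 + U)*(143 + V))
1/(M(x(8), 56) + u(-41)) = 1/((12441 + 87*8² + 143*56 + 56*8²) - 62) = 1/((12441 + 87*64 + 8008 + 56*64) - 62) = 1/((12441 + 5568 + 8008 + 3584) - 62) = 1/(29601 - 62) = 1/29539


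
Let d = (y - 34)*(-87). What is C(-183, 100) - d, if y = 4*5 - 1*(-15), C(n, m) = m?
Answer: 187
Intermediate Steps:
y = 35 (y = 20 + 15 = 35)
d = -87 (d = (35 - 34)*(-87) = 1*(-87) = -87)
C(-183, 100) - d = 100 - 1*(-87) = 100 + 87 = 187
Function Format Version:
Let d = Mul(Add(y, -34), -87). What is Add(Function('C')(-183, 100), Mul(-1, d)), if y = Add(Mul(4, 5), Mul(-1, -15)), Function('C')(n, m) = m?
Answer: 187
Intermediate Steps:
y = 35 (y = Add(20, 15) = 35)
d = -87 (d = Mul(Add(35, -34), -87) = Mul(1, -87) = -87)
Add(Function('C')(-183, 100), Mul(-1, d)) = Add(100, Mul(-1, -87)) = Add(100, 87) = 187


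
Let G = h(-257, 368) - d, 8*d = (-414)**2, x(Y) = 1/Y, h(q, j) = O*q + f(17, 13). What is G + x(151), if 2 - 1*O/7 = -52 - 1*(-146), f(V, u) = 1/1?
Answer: 43513521/302 ≈ 1.4408e+5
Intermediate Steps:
f(V, u) = 1
O = -644 (O = 14 - 7*(-52 - 1*(-146)) = 14 - 7*(-52 + 146) = 14 - 7*94 = 14 - 658 = -644)
h(q, j) = 1 - 644*q (h(q, j) = -644*q + 1 = 1 - 644*q)
d = 42849/2 (d = (1/8)*(-414)**2 = (1/8)*171396 = 42849/2 ≈ 21425.)
G = 288169/2 (G = (1 - 644*(-257)) - 1*42849/2 = (1 + 165508) - 42849/2 = 165509 - 42849/2 = 288169/2 ≈ 1.4408e+5)
G + x(151) = 288169/2 + 1/151 = 43513521/302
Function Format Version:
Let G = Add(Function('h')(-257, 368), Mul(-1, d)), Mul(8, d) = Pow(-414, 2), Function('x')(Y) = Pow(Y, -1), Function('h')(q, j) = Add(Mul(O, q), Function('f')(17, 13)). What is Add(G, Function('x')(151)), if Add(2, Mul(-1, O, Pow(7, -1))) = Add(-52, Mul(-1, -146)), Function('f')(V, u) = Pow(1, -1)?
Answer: Rational(43513521, 302) ≈ 1.4408e+5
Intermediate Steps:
Function('f')(V, u) = 1
O = -644 (O = Add(14, Mul(-7, Add(-52, Mul(-1, -146)))) = Add(14, Mul(-7, Add(-52, 146))) = Add(14, Mul(-7, 94)) = Add(14, -658) = -644)
Function('h')(q, j) = Add(1, Mul(-644, q)) (Function('h')(q, j) = Add(Mul(-644, q), 1) = Add(1, Mul(-644, q)))
d = Rational(42849, 2) (d = Mul(Rational(1, 8), Pow(-414, 2)) = Mul(Rational(1, 8), 171396) = Rational(42849, 2) ≈ 21425.)
G = Rational(288169, 2) (G = Add(Add(1, Mul(-644, -257)), Mul(-1, Rational(42849, 2))) = Add(Add(1, 165508), Rational(-42849, 2)) = Add(165509, Rational(-42849, 2)) = Rational(288169, 2) ≈ 1.4408e+5)
Add(G, Function('x')(151)) = Add(Rational(288169, 2), Pow(151, -1)) = Add(Rational(288169, 2), Rational(1, 151)) = Rational(43513521, 302)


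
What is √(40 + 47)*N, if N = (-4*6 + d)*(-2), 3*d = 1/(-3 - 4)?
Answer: 1010*√87/21 ≈ 448.60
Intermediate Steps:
d = -1/21 (d = 1/(3*(-3 - 4)) = (⅓)/(-7) = (⅓)*(-⅐) = -1/21 ≈ -0.047619)
N = 1010/21 (N = (-4*6 - 1/21)*(-2) = (-24 - 1/21)*(-2) = -505/21*(-2) = 1010/21 ≈ 48.095)
√(40 + 47)*N = √(40 + 47)*(1010/21) = √87*(1010/21) = 1010*√87/21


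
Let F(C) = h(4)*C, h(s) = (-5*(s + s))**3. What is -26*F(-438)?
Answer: -728832000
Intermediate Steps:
h(s) = -1000*s**3 (h(s) = (-10*s)**3 = -1000*s**3)
F(C) = -64000*C (F(C) = (-1000*4**3)*C = (-1000*64)*C = -64000*C)
-26*F(-438) = -(-1664000)*(-438) = -26*28032000 = -728832000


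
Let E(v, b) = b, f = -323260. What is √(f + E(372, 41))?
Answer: 23*I*√611 ≈ 568.52*I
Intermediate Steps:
√(f + E(372, 41)) = √(-323260 + 41) = √(-323219) = 23*I*√611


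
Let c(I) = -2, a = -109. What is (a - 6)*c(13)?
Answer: 230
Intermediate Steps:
(a - 6)*c(13) = (-109 - 6)*(-2) = -115*(-2) = 230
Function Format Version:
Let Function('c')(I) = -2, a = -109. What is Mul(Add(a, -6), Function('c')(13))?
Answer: 230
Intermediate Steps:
Mul(Add(a, -6), Function('c')(13)) = Mul(Add(-109, -6), -2) = Mul(-115, -2) = 230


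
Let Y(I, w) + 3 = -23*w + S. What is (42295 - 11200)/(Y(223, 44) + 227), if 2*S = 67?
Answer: -20730/503 ≈ -41.213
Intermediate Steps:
S = 67/2 (S = (1/2)*67 = 67/2 ≈ 33.500)
Y(I, w) = 61/2 - 23*w (Y(I, w) = -3 + (-23*w + 67/2) = -3 + (67/2 - 23*w) = 61/2 - 23*w)
(42295 - 11200)/(Y(223, 44) + 227) = (42295 - 11200)/((61/2 - 23*44) + 227) = 31095/((61/2 - 1012) + 227) = 31095/(-1963/2 + 227) = 31095/(-1509/2) = 31095*(-2/1509) = -20730/503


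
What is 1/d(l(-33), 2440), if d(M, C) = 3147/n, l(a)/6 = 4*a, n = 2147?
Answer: 2147/3147 ≈ 0.68224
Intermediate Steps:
l(a) = 24*a (l(a) = 6*(4*a) = 24*a)
d(M, C) = 3147/2147
1/d(l(-33), 2440) = 1/(3147/2147) = 2147/3147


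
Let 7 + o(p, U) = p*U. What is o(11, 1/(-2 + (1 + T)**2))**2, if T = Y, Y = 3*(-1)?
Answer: 9/4 ≈ 2.2500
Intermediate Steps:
Y = -3
T = -3
o(p, U) = -7 + U*p (o(p, U) = -7 + p*U = -7 + U*p)
o(11, 1/(-2 + (1 + T)**2))**2 = (-7 + 11/(-2 + (1 - 3)**2))**2 = (-7 + 11/(-2 + (-2)**2))**2 = (-7 + 11/(-2 + 4))**2 = (-7 + 11/2)**2 = (-3/2)**2 = 9/4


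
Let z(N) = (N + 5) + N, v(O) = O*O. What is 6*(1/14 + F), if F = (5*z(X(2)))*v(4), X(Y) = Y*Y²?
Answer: 70563/7 ≈ 10080.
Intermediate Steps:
v(O) = O²
X(Y) = Y³
z(N) = 5 + 2*N (z(N) = (5 + N) + N = 5 + 2*N)
F = 1680 (F = (5*(5 + 2*2³))*4² = (5*(5 + 2*8))*16 = (5*(5 + 16))*16 = (5*21)*16 = 105*16 = 1680)
6*(1/14 + F) = 6*(1/14 + 1680) = 6*(23521/14) = 70563/7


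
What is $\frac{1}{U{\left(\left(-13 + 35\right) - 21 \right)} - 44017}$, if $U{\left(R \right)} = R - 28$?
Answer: $- \frac{1}{44044} \approx -2.2705 \cdot 10^{-5}$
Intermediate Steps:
$U{\left(R \right)} = -28 + R$ ($U{\left(R \right)} = R - 28 = -28 + R$)
$\frac{1}{U{\left(\left(-13 + 35\right) - 21 \right)} - 44017} = \frac{1}{\left(-28 + \left(\left(-13 + 35\right) - 21\right)\right) - 44017} = \frac{1}{\left(-28 + \left(22 - 21\right)\right) - 44017} = \frac{1}{\left(-28 + 1\right) - 44017} = \frac{1}{-27 - 44017} = \frac{1}{-44044} = - \frac{1}{44044}$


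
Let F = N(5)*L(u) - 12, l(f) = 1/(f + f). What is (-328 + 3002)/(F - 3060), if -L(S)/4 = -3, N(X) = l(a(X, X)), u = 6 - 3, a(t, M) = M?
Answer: -6685/7677 ≈ -0.87078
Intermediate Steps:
u = 3
l(f) = 1/(2*f)
N(X) = 1/(2*X)
L(S) = 12 (L(S) = -4*(-3) = 12)
F = -54/5 (F = ((1/2)/5)*12 - 12 = ((1/2)*(1/5))*12 - 12 = (1/10)*12 - 12 = 6/5 - 12 = -54/5 ≈ -10.800)
(-328 + 3002)/(F - 3060) = (-328 + 3002)/(-54/5 - 3060) = 2674/(-15354/5) = 2674*(-5/15354) = -6685/7677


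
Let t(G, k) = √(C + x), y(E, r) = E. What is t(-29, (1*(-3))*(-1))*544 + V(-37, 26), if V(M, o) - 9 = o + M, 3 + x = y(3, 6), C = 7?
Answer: -2 + 544*√7 ≈ 1437.3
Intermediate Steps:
x = 0 (x = -3 + 3 = 0)
t(G, k) = √7 (t(G, k) = √(7 + 0) = √7)
V(M, o) = 9 + M + o (V(M, o) = 9 + (o + M) = 9 + (M + o) = 9 + M + o)
t(-29, (1*(-3))*(-1))*544 + V(-37, 26) = √7*544 + (9 - 37 + 26) = 544*√7 - 2 = -2 + 544*√7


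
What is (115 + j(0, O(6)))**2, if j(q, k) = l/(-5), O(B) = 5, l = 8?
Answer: 321489/25 ≈ 12860.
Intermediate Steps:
j(q, k) = -8/5 (j(q, k) = 8/(-5) = 8*(-1/5) = -8/5)
(115 + j(0, O(6)))**2 = (115 - 8/5)**2 = (567/5)**2 = 321489/25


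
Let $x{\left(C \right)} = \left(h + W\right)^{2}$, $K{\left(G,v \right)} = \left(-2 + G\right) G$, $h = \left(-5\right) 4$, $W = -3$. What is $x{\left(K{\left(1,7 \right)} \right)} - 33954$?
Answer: $-33425$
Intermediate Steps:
$h = -20$
$K{\left(G,v \right)} = G \left(-2 + G\right)$
$x{\left(C \right)} = 529$ ($x{\left(C \right)} = \left(-20 - 3\right)^{2} = \left(-23\right)^{2} = 529$)
$x{\left(K{\left(1,7 \right)} \right)} - 33954 = 529 - 33954 = -33425$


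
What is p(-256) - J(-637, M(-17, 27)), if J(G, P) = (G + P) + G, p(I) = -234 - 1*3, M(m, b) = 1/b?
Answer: 27998/27 ≈ 1037.0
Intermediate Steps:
p(I) = -237 (p(I) = -234 - 3 = -237)
J(G, P) = P + 2*G
p(-256) - J(-637, M(-17, 27)) = -237 - (1/27 + 2*(-637)) = -237 - (1/27 - 1274) = -237 - 1*(-34397/27) = -237 + 34397/27 = 27998/27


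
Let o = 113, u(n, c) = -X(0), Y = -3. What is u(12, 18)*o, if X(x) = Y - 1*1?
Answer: 452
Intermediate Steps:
X(x) = -4 (X(x) = -3 - 1*1 = -3 - 1 = -4)
u(n, c) = 4 (u(n, c) = -1*(-4) = 4)
u(12, 18)*o = 4*113 = 452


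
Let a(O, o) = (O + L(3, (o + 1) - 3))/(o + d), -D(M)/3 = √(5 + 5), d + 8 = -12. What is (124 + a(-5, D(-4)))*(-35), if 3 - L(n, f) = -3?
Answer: -134470/31 - 21*√10/62 ≈ -4338.8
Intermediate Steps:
L(n, f) = 6 (L(n, f) = 3 - 1*(-3) = 3 + 3 = 6)
d = -20 (d = -8 - 12 = -20)
D(M) = -3*√10 (D(M) = -3*√(5 + 5) = -3*√10)
a(O, o) = (6 + O)/(-20 + o) (a(O, o) = (O + 6)/(o - 20) = (6 + O)/(-20 + o))
(124 + a(-5, D(-4)))*(-35) = (124 + (6 - 5)/(-20 - 3*√10))*(-35) = (124 + 1/(-20 - 3*√10))*(-35) = -4340 - 35/(-20 - 3*√10)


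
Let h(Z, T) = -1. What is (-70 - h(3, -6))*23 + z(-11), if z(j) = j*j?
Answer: -1466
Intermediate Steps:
z(j) = j²
(-70 - h(3, -6))*23 + z(-11) = (-70 - 1*(-1))*23 + (-11)² = (-70 + 1)*23 + 121 = -69*23 + 121 = -1587 + 121 = -1466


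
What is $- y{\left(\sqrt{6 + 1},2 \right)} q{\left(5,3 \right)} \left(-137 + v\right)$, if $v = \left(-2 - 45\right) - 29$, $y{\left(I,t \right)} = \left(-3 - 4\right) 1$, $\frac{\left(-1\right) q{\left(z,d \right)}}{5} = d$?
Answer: $22365$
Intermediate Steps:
$q{\left(z,d \right)} = - 5 d$
$y{\left(I,t \right)} = -7$ ($y{\left(I,t \right)} = \left(-7\right) 1 = -7$)
$v = -76$ ($v = -47 - 29 = -76$)
$- y{\left(\sqrt{6 + 1},2 \right)} q{\left(5,3 \right)} \left(-137 + v\right) = - \left(-7\right) \left(\left(-5\right) 3\right) \left(-137 - 76\right) = - \left(-7\right) \left(-15\right) \left(-213\right) = \left(-1\right) 105 \left(-213\right) = \left(-105\right) \left(-213\right) = 22365$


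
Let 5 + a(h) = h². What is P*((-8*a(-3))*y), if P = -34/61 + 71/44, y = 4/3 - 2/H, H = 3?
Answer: -15120/671 ≈ -22.534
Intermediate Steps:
y = ⅔ (y = 4/3 - 2/3 = 4*(⅓) - 2*⅓ = 4/3 - ⅔ = ⅔ ≈ 0.66667)
a(h) = -5 + h²
P = 2835/2684 (P = -34*1/61 + 71*(1/44) = -34/61 + 71/44 = 2835/2684 ≈ 1.0563)
P*((-8*a(-3))*y) = 2835*(-8*(-5 + (-3)²)*(⅔))/2684 = 2835*(-8*(-5 + 9)*(⅔))/2684 = 2835*(-8*4*(⅔))/2684 = 2835*(-32*⅔)/2684 = (2835/2684)*(-64/3) = -15120/671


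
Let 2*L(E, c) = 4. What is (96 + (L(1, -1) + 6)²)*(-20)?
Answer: -3200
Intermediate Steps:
L(E, c) = 2 (L(E, c) = (½)*4 = 2)
(96 + (L(1, -1) + 6)²)*(-20) = (96 + (2 + 6)²)*(-20) = (96 + 8²)*(-20) = (96 + 64)*(-20) = 160*(-20) = -3200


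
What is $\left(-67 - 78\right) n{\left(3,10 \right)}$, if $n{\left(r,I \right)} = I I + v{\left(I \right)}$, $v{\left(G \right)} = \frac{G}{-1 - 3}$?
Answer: $- \frac{28275}{2} \approx -14138.0$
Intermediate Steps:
$v{\left(G \right)} = - \frac{G}{4}$ ($v{\left(G \right)} = \frac{G}{-4} = - \frac{G}{4}$)
$n{\left(r,I \right)} = I^{2} - \frac{I}{4}$ ($n{\left(r,I \right)} = I I - \frac{I}{4} = I^{2} - \frac{I}{4}$)
$\left(-67 - 78\right) n{\left(3,10 \right)} = \left(-67 - 78\right) 10 \left(- \frac{1}{4} + 10\right) = - 145 \cdot 10 \cdot \frac{39}{4} = \left(-145\right) \frac{195}{2} = - \frac{28275}{2}$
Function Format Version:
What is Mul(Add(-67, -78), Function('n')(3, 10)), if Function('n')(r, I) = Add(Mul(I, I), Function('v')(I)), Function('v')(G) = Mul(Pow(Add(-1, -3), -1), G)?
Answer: Rational(-28275, 2) ≈ -14138.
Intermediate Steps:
Function('v')(G) = Mul(Rational(-1, 4), G) (Function('v')(G) = Mul(Pow(-4, -1), G) = Mul(Rational(-1, 4), G))
Function('n')(r, I) = Add(Pow(I, 2), Mul(Rational(-1, 4), I)) (Function('n')(r, I) = Add(Mul(I, I), Mul(Rational(-1, 4), I)) = Add(Pow(I, 2), Mul(Rational(-1, 4), I)))
Mul(Add(-67, -78), Function('n')(3, 10)) = Mul(Add(-67, -78), Mul(10, Add(Rational(-1, 4), 10))) = Mul(-145, Mul(10, Rational(39, 4))) = Mul(-145, Rational(195, 2)) = Rational(-28275, 2)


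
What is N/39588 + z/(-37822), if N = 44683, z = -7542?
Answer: 994286561/748648668 ≈ 1.3281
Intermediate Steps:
N/39588 + z/(-37822) = 44683/39588 - 7542/(-37822) = 44683*(1/39588) - 7542*(-1/37822) = 44683/39588 + 3771/18911 = 994286561/748648668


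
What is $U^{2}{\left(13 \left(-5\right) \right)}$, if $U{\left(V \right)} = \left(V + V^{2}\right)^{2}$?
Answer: $299483791360000$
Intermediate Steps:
$U^{2}{\left(13 \left(-5\right) \right)} = \left(\left(13 \left(-5\right)\right)^{2} \left(1 + 13 \left(-5\right)\right)^{2}\right)^{2} = \left(\left(-65\right)^{2} \left(1 - 65\right)^{2}\right)^{2} = \left(4225 \left(-64\right)^{2}\right)^{2} = \left(4225 \cdot 4096\right)^{2} = 17305600^{2} = 299483791360000$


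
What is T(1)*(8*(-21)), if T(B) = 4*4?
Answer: -2688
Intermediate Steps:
T(B) = 16
T(1)*(8*(-21)) = 16*(8*(-21)) = 16*(-168) = -2688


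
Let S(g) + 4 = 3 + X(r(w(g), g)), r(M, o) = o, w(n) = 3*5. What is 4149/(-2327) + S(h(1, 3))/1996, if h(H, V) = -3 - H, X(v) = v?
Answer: -8293039/4644692 ≈ -1.7855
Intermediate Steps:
w(n) = 15
S(g) = -1 + g (S(g) = -4 + (3 + g) = -1 + g)
4149/(-2327) + S(h(1, 3))/1996 = 4149/(-2327) + (-1 + (-3 - 1*1))/1996 = 4149*(-1/2327) + (-1 + (-3 - 1))*(1/1996) = -4149/2327 + (-1 - 4)*(1/1996) = -4149/2327 - 5*1/1996 = -4149/2327 - 5/1996 = -8293039/4644692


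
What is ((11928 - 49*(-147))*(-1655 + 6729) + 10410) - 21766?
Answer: 97059338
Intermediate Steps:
((11928 - 49*(-147))*(-1655 + 6729) + 10410) - 21766 = ((11928 + 7203)*5074 + 10410) - 21766 = (19131*5074 + 10410) - 21766 = (97070694 + 10410) - 21766 = 97081104 - 21766 = 97059338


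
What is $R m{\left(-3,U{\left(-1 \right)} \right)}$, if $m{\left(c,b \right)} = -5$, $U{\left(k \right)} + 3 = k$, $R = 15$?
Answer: $-75$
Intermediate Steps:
$U{\left(k \right)} = -3 + k$
$R m{\left(-3,U{\left(-1 \right)} \right)} = 15 \left(-5\right) = -75$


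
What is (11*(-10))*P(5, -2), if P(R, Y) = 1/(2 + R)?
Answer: -110/7 ≈ -15.714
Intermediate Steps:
(11*(-10))*P(5, -2) = (11*(-10))/(2 + 5) = -110/7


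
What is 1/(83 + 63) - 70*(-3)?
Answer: 30661/146 ≈ 210.01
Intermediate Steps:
1/(83 + 63) - 70*(-3) = 1/146 + 210 = 30661/146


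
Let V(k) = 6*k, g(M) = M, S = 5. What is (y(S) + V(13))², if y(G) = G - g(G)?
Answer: 6084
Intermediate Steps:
y(G) = 0 (y(G) = G - G = 0)
(y(S) + V(13))² = (0 + 6*13)² = (0 + 78)² = 78² = 6084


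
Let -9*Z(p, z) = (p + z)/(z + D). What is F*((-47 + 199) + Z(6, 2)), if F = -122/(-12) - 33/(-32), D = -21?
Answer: 1746875/1026 ≈ 1702.6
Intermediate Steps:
Z(p, z) = -(p + z)/(9*(-21 + z)) (Z(p, z) = -(p + z)/(9*(z - 21)) = -(p + z)/(9*(-21 + z)))
F = 1075/96 (F = -122*(-1/12) - 33*(-1/32) = 61/6 + 33/32 = 1075/96 ≈ 11.198)
F*((-47 + 199) + Z(6, 2)) = 1075*((-47 + 199) + (-1*6 - 1*2)/(9*(-21 + 2)))/96 = 1075*(152 + (1/9)*(-6 - 2)/(-19))/96 = 1075*(152 + (1/9)*(-1/19)*(-8))/96 = 1075*(152 + 8/171)/96 = (1075/96)*(26000/171) = 1746875/1026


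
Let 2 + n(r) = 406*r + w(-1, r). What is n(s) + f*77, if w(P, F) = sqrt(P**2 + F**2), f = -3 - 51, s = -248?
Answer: -104848 + sqrt(61505) ≈ -1.0460e+5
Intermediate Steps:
f = -54
w(P, F) = sqrt(F**2 + P**2)
n(r) = -2 + sqrt(1 + r**2) + 406*r (n(r) = -2 + (406*r + sqrt(r**2 + (-1)**2)) = -2 + (406*r + sqrt(r**2 + 1)) = -2 + (406*r + sqrt(1 + r**2)) = -2 + (sqrt(1 + r**2) + 406*r) = -2 + sqrt(1 + r**2) + 406*r)
n(s) + f*77 = (-2 + sqrt(1 + (-248)**2) + 406*(-248)) - 54*77 = (-2 + sqrt(1 + 61504) - 100688) - 4158 = (-2 + sqrt(61505) - 100688) - 4158 = (-100690 + sqrt(61505)) - 4158 = -104848 + sqrt(61505)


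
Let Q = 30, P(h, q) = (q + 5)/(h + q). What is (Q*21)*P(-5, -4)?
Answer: -70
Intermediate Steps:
P(h, q) = (5 + q)/(h + q)
(Q*21)*P(-5, -4) = (30*21)*((5 - 4)/(-5 - 4)) = 630*(1/(-9)) = 630*(-1/9*1) = 630*(-1/9) = -70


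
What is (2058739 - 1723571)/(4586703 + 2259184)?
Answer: 335168/6845887 ≈ 0.048959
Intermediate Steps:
(2058739 - 1723571)/(4586703 + 2259184) = 335168/6845887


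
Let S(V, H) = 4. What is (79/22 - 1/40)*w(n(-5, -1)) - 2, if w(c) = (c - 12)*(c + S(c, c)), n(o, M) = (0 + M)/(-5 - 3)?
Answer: -90457/512 ≈ -176.67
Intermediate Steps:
n(o, M) = -M/8 (n(o, M) = M/(-8) = M*(-⅛) = -M/8)
w(c) = (-12 + c)*(4 + c) (w(c) = (c - 12)*(c + 4) = (-12 + c)*(4 + c))
(79/22 - 1/40)*w(n(-5, -1)) - 2 = (79/22 - 1/40)*(-48 + (-⅛*(-1))² - (-1)*(-1)) - 2 = (79*(1/22) - 1*1/40)*(-48 + (⅛)² - 8*⅛) - 2 = (79/22 - 1/40)*(-48 + 1/64 - 1) - 2 = (1569/440)*(-3135/64) - 2 = -89433/512 - 2 = -90457/512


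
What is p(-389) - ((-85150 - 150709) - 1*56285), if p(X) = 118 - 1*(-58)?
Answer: 292320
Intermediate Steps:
p(X) = 176 (p(X) = 118 + 58 = 176)
p(-389) - ((-85150 - 150709) - 1*56285) = 176 - ((-85150 - 150709) - 1*56285) = 176 - (-235859 - 56285) = 176 - 1*(-292144) = 176 + 292144 = 292320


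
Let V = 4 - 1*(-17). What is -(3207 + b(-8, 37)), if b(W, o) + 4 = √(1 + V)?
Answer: -3203 - √22 ≈ -3207.7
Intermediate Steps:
V = 21 (V = 4 + 17 = 21)
b(W, o) = -4 + √22 (b(W, o) = -4 + √(1 + 21) = -4 + √22)
-(3207 + b(-8, 37)) = -(3207 + (-4 + √22)) = -(3203 + √22) = -3203 - √22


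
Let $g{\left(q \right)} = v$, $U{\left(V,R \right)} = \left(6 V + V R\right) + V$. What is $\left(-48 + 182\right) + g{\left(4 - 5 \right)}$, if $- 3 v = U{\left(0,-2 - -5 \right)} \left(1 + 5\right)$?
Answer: $134$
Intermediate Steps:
$U{\left(V,R \right)} = 7 V + R V$ ($U{\left(V,R \right)} = \left(6 V + R V\right) + V = 7 V + R V$)
$v = 0$ ($v = - \frac{0 \left(7 - -3\right) \left(1 + 5\right)}{3} = - \frac{0 \left(7 + \left(-2 + 5\right)\right) 6}{3} = - \frac{0 \left(7 + 3\right) 6}{3} = - \frac{0 \cdot 10 \cdot 6}{3} = - \frac{0 \cdot 6}{3} = \left(- \frac{1}{3}\right) 0 = 0$)
$g{\left(q \right)} = 0$
$\left(-48 + 182\right) + g{\left(4 - 5 \right)} = \left(-48 + 182\right) + 0 = 134 + 0 = 134$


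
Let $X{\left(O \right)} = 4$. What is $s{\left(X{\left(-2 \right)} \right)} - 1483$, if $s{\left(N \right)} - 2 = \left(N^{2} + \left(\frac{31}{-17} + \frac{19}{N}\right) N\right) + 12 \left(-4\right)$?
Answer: $- \frac{25522}{17} \approx -1501.3$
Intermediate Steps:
$s{\left(N \right)} = -46 + N^{2} + N \left(- \frac{31}{17} + \frac{19}{N}\right)$ ($s{\left(N \right)} = 2 + \left(\left(N^{2} + \left(\frac{31}{-17} + \frac{19}{N}\right) N\right) + 12 \left(-4\right)\right) = 2 - \left(48 - N^{2} - \left(31 \left(- \frac{1}{17}\right) + \frac{19}{N}\right) N\right) = 2 - \left(48 - N^{2} - \left(- \frac{31}{17} + \frac{19}{N}\right) N\right) = 2 - \left(48 - N^{2} - N \left(- \frac{31}{17} + \frac{19}{N}\right)\right) = 2 + \left(-48 + N^{2} + N \left(- \frac{31}{17} + \frac{19}{N}\right)\right) = -46 + N^{2} + N \left(- \frac{31}{17} + \frac{19}{N}\right)$)
$s{\left(X{\left(-2 \right)} \right)} - 1483 = \left(-27 + 4^{2} - \frac{124}{17}\right) - 1483 = \left(-27 + 16 - \frac{124}{17}\right) - 1483 = - \frac{311}{17} - 1483 = - \frac{25522}{17}$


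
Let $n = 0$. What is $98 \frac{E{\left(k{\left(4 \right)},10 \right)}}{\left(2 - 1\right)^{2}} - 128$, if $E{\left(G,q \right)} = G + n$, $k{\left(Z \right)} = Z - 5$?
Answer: $-226$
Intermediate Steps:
$k{\left(Z \right)} = -5 + Z$
$E{\left(G,q \right)} = G$ ($E{\left(G,q \right)} = G + 0 = G$)
$98 \frac{E{\left(k{\left(4 \right)},10 \right)}}{\left(2 - 1\right)^{2}} - 128 = 98 \frac{-5 + 4}{\left(2 - 1\right)^{2}} - 128 = 98 \left(- \frac{1}{1^{2}}\right) - 128 = 98 \left(- 1^{-1}\right) - 128 = 98 \left(\left(-1\right) 1\right) - 128 = 98 \left(-1\right) - 128 = -98 - 128 = -226$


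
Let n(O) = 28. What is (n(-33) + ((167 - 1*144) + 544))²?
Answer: 354025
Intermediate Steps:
(n(-33) + ((167 - 1*144) + 544))² = (28 + ((167 - 1*144) + 544))² = (28 + ((167 - 144) + 544))² = (28 + (23 + 544))² = (28 + 567)² = 595² = 354025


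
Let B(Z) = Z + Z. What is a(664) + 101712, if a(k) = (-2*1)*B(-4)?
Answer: 101728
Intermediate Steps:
B(Z) = 2*Z
a(k) = 16 (a(k) = (-2*1)*(2*(-4)) = -2*(-8) = 16)
a(664) + 101712 = 16 + 101712 = 101728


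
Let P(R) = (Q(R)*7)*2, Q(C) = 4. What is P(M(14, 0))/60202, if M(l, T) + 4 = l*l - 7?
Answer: 28/30101 ≈ 0.00093020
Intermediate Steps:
M(l, T) = -11 + l² (M(l, T) = -4 + (l*l - 7) = -4 + (l² - 7) = -4 + (-7 + l²) = -11 + l²)
P(R) = 56 (P(R) = (4*7)*2 = 28*2 = 56)
P(M(14, 0))/60202 = 56/60202 = 56*(1/60202) = 28/30101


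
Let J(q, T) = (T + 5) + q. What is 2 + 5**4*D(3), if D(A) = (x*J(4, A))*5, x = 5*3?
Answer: 562502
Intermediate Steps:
x = 15
J(q, T) = 5 + T + q (J(q, T) = (5 + T) + q = 5 + T + q)
D(A) = 675 + 75*A (D(A) = (15*(5 + A + 4))*5 = (15*(9 + A))*5 = (135 + 15*A)*5 = 675 + 75*A)
2 + 5**4*D(3) = 2 + 5**4*(675 + 75*3) = 2 + 625*(675 + 225) = 2 + 625*900 = 2 + 562500 = 562502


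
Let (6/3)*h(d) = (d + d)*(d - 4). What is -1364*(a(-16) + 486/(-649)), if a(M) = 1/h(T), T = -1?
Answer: 220844/295 ≈ 748.62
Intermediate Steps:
h(d) = d*(-4 + d) (h(d) = ((d + d)*(d - 4))/2 = ((2*d)*(-4 + d))/2 = (2*d*(-4 + d))/2 = d*(-4 + d))
a(M) = 1/5 (a(M) = 1/(-(-4 - 1)) = 1/(-1*(-5)) = 1/5)
-1364*(a(-16) + 486/(-649)) = -1364*(1/5 + 486/(-649)) = -1364*(1/5 + 486*(-1/649)) = -1364*(1/5 - 486/649) = -1364*(-1781/3245) = 220844/295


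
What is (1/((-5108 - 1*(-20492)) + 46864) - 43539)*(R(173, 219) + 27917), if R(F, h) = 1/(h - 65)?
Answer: -11651810706860949/9586192 ≈ -1.2155e+9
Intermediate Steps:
R(F, h) = 1/(-65 + h)
(1/((-5108 - 1*(-20492)) + 46864) - 43539)*(R(173, 219) + 27917) = (1/((-5108 - 1*(-20492)) + 46864) - 43539)*(1/(-65 + 219) + 27917) = (1/((-5108 + 20492) + 46864) - 43539)*(1/154 + 27917) = (1/(15384 + 46864) - 43539)*(1/154 + 27917) = (1/62248 - 43539)*(4299219/154) = -2710215671/62248*4299219/154 = -11651810706860949/9586192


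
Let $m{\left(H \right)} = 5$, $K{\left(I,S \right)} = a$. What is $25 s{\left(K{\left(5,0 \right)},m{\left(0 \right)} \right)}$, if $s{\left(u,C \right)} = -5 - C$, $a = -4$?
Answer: $-250$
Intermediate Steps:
$K{\left(I,S \right)} = -4$
$25 s{\left(K{\left(5,0 \right)},m{\left(0 \right)} \right)} = 25 \left(-5 - 5\right) = 25 \left(-10\right) = -250$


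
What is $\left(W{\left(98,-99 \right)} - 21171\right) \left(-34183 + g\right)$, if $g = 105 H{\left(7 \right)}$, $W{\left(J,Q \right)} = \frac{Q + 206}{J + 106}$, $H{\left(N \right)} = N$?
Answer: $\frac{36113613274}{51} \approx 7.0811 \cdot 10^{8}$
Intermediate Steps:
$W{\left(J,Q \right)} = \frac{206 + Q}{106 + J}$
$g = 735$ ($g = 105 \cdot 7 = 735$)
$\left(W{\left(98,-99 \right)} - 21171\right) \left(-34183 + g\right) = \left(\frac{206 - 99}{106 + 98} - 21171\right) \left(-34183 + 735\right) = \left(\frac{1}{204} \cdot 107 - 21171\right) \left(-33448\right) = \left(\frac{107}{204} - 21171\right) \left(-33448\right) = \left(- \frac{4318777}{204}\right) \left(-33448\right) = \frac{36113613274}{51}$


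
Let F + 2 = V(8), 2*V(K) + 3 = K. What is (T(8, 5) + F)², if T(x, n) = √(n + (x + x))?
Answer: 85/4 + √21 ≈ 25.833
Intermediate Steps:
T(x, n) = √(n + 2*x)
V(K) = -3/2 + K/2
F = ½ (F = -2 + (-3/2 + (½)*8) = -2 + (-3/2 + 4) = -2 + 5/2 = ½ ≈ 0.50000)
(T(8, 5) + F)² = (√(5 + 2*8) + ½)² = (√(5 + 16) + ½)² = (√21 + ½)² = (½ + √21)²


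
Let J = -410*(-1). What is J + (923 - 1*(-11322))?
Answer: 12655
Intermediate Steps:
J = 410
J + (923 - 1*(-11322)) = 410 + (923 - 1*(-11322)) = 410 + (923 + 11322) = 410 + 12245 = 12655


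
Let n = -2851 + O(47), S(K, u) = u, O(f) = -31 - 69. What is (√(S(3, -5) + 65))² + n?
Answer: -2891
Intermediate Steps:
O(f) = -100
n = -2951 (n = -2851 - 100 = -2951)
(√(S(3, -5) + 65))² + n = (√(-5 + 65))² - 2951 = (√60)² - 2951 = (2*√15)² - 2951 = 60 - 2951 = -2891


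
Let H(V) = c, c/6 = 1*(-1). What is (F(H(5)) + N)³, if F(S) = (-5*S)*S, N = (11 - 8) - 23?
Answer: -8000000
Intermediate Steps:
N = -20 (N = 3 - 23 = -20)
c = -6 (c = 6*(1*(-1)) = 6*(-1) = -6)
H(V) = -6
F(S) = -5*S²
(F(H(5)) + N)³ = (-5*(-6)² - 20)³ = (-5*36 - 20)³ = (-180 - 20)³ = (-200)³ = -8000000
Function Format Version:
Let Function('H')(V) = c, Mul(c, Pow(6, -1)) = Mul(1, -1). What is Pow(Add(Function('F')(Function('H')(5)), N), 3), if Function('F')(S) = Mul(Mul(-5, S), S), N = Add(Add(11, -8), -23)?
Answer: -8000000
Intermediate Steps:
N = -20 (N = Add(3, -23) = -20)
c = -6 (c = Mul(6, Mul(1, -1)) = Mul(6, -1) = -6)
Function('H')(V) = -6
Function('F')(S) = Mul(-5, Pow(S, 2))
Pow(Add(Function('F')(Function('H')(5)), N), 3) = Pow(Add(Mul(-5, Pow(-6, 2)), -20), 3) = Pow(Add(Mul(-5, 36), -20), 3) = Pow(Add(-180, -20), 3) = Pow(-200, 3) = -8000000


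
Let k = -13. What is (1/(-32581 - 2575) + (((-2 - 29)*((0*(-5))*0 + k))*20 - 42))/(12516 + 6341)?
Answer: 281880807/662936692 ≈ 0.42520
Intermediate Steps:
(1/(-32581 - 2575) + (((-2 - 29)*((0*(-5))*0 + k))*20 - 42))/(12516 + 6341) = (1/(-32581 - 2575) + (((-2 - 29)*((0*(-5))*0 - 13))*20 - 42))/(12516 + 6341) = (1/(-35156) + (-31*(0*0 - 13)*20 - 42))/18857 = (-1/35156 + (-31*(0 - 13)*20 - 42))*(1/18857) = (-1/35156 + (-31*(-13)*20 - 42))*(1/18857) = (-1/35156 + (403*20 - 42))*(1/18857) = (-1/35156 + (8060 - 42))*(1/18857) = (-1/35156 + 8018)*(1/18857) = (281880807/35156)*(1/18857) = 281880807/662936692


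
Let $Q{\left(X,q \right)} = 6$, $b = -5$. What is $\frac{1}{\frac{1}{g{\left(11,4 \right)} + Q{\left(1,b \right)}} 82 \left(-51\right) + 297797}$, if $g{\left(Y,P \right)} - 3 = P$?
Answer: $\frac{13}{3867179} \approx 3.3616 \cdot 10^{-6}$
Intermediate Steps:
$g{\left(Y,P \right)} = 3 + P$
$\frac{1}{\frac{1}{g{\left(11,4 \right)} + Q{\left(1,b \right)}} 82 \left(-51\right) + 297797} = \frac{1}{\frac{1}{\left(3 + 4\right) + 6} \cdot 82 \left(-51\right) + 297797} = \frac{1}{\frac{1}{7 + 6} \cdot 82 \left(-51\right) + 297797} = \frac{1}{\frac{1}{13} \cdot 82 \left(-51\right) + 297797} = \frac{1}{\frac{82}{13} \left(-51\right) + 297797} = \frac{1}{- \frac{4182}{13} + 297797} = \frac{1}{\frac{3867179}{13}} = \frac{13}{3867179}$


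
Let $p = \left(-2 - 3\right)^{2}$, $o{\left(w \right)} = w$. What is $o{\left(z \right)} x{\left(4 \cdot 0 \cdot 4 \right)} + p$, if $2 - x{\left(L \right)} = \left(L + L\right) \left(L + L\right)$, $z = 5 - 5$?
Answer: $25$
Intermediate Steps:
$z = 0$
$p = 25$ ($p = \left(-5\right)^{2} = 25$)
$x{\left(L \right)} = 2 - 4 L^{2}$ ($x{\left(L \right)} = 2 - \left(L + L\right) \left(L + L\right) = 2 - 2 L 2 L = 2 - 4 L^{2}$)
$o{\left(z \right)} x{\left(4 \cdot 0 \cdot 4 \right)} + p = 0 \left(2 - 4 \left(4 \cdot 0 \cdot 4\right)^{2}\right) + 25 = 0 \left(2 - 4 \left(0 \cdot 4\right)^{2}\right) + 25 = 0 \left(2 - 4 \cdot 0^{2}\right) + 25 = 0 \left(2 - 0\right) + 25 = 0 \left(2 + 0\right) + 25 = 0 \cdot 2 + 25 = 0 + 25 = 25$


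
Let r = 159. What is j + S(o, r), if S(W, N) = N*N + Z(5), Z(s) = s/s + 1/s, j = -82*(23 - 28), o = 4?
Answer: 128461/5 ≈ 25692.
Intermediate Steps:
j = 410 (j = -82*(-5) = 410)
Z(s) = 1 + 1/s
S(W, N) = 6/5 + N**2 (S(W, N) = N*N + (1 + 5)/5 = N**2 + (1/5)*6 = N**2 + 6/5 = 6/5 + N**2)
j + S(o, r) = 410 + (6/5 + 159**2) = 410 + (6/5 + 25281) = 410 + 126411/5 = 128461/5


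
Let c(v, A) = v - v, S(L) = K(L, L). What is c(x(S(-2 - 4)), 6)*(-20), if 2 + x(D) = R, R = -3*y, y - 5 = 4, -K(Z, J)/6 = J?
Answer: 0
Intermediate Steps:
K(Z, J) = -6*J
y = 9 (y = 5 + 4 = 9)
S(L) = -6*L
R = -27 (R = -3*9 = -27)
x(D) = -29 (x(D) = -2 - 27 = -29)
c(v, A) = 0
c(x(S(-2 - 4)), 6)*(-20) = 0*(-20) = 0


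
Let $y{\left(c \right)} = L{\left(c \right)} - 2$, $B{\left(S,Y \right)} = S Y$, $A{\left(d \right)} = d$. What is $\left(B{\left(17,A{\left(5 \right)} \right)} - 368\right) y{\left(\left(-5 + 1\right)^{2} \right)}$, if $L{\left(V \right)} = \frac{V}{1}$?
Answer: $-3962$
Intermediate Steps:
$L{\left(V \right)} = V$ ($L{\left(V \right)} = V 1 = V$)
$y{\left(c \right)} = -2 + c$ ($y{\left(c \right)} = c - 2 = -2 + c$)
$\left(B{\left(17,A{\left(5 \right)} \right)} - 368\right) y{\left(\left(-5 + 1\right)^{2} \right)} = \left(17 \cdot 5 - 368\right) \left(-2 + \left(-5 + 1\right)^{2}\right) = \left(85 - 368\right) \left(-2 + \left(-4\right)^{2}\right) = - 283 \left(-2 + 16\right) = \left(-283\right) 14 = -3962$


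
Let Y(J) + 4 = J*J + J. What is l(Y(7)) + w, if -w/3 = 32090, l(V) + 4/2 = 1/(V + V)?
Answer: -10012287/104 ≈ -96272.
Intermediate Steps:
Y(J) = -4 + J + J² (Y(J) = -4 + (J*J + J) = -4 + (J² + J) = -4 + (J + J²) = -4 + J + J²)
l(V) = -2 + 1/(2*V) (l(V) = -2 + 1/(V + V) = -2 + 1/(2*V))
w = -96270 (w = -3*32090 = -96270)
l(Y(7)) + w = (-2 + 1/(2*(-4 + 7 + 7²))) - 96270 = (-2 + 1/(2*(-4 + 7 + 49))) - 96270 = (-2 + (½)/52) - 96270 = (-2 + (½)*(1/52)) - 96270 = (-2 + 1/104) - 96270 = -207/104 - 96270 = -10012287/104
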